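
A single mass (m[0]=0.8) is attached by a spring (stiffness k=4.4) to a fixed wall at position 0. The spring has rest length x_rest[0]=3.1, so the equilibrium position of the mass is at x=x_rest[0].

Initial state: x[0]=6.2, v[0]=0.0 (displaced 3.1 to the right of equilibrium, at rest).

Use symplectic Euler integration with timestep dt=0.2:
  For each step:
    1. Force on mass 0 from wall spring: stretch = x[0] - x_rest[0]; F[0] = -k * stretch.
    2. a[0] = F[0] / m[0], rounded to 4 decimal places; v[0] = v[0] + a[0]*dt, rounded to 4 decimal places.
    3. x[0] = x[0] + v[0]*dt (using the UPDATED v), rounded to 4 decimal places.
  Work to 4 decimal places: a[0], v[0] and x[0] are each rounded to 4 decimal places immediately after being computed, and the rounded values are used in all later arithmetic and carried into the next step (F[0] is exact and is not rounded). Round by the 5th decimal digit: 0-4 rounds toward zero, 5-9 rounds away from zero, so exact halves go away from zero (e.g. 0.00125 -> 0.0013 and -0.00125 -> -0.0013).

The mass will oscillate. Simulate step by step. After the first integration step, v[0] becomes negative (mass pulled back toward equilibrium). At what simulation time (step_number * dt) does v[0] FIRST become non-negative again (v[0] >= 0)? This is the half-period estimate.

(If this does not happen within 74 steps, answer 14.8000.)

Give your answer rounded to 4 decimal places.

Step 0: x=[6.2000] v=[0.0000]
Step 1: x=[5.5180] v=[-3.4100]
Step 2: x=[4.3040] v=[-6.0698]
Step 3: x=[2.8252] v=[-7.3942]
Step 4: x=[1.4068] v=[-7.0919]
Step 5: x=[0.3609] v=[-5.2294]
Step 6: x=[-0.0824] v=[-2.2164]
Step 7: x=[0.1744] v=[1.2842]
First v>=0 after going negative at step 7, time=1.4000

Answer: 1.4000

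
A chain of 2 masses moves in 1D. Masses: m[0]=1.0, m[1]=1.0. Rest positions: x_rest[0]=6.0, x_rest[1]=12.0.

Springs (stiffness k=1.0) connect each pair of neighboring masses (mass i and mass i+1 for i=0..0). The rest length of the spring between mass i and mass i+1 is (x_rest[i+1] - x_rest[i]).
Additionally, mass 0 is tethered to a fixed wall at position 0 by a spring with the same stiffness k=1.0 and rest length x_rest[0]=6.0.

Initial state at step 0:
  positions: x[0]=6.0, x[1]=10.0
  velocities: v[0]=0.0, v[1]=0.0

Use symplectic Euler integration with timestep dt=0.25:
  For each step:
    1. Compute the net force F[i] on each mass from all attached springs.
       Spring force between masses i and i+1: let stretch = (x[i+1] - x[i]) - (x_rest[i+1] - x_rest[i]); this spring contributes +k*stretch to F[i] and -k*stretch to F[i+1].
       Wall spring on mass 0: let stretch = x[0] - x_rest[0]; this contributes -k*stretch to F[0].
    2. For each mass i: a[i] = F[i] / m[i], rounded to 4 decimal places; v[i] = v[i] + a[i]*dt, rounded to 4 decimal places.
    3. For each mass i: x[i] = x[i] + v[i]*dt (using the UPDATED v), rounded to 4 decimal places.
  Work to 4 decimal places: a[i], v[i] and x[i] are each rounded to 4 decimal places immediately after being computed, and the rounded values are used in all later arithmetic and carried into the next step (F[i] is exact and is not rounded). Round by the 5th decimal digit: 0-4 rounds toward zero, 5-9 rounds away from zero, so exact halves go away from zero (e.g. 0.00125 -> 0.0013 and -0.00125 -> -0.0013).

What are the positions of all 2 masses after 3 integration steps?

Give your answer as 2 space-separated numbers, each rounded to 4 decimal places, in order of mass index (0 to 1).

Answer: 5.3632 10.6744

Derivation:
Step 0: x=[6.0000 10.0000] v=[0.0000 0.0000]
Step 1: x=[5.8750 10.1250] v=[-0.5000 0.5000]
Step 2: x=[5.6484 10.3594] v=[-0.9063 0.9375]
Step 3: x=[5.3632 10.6744] v=[-1.1407 1.2598]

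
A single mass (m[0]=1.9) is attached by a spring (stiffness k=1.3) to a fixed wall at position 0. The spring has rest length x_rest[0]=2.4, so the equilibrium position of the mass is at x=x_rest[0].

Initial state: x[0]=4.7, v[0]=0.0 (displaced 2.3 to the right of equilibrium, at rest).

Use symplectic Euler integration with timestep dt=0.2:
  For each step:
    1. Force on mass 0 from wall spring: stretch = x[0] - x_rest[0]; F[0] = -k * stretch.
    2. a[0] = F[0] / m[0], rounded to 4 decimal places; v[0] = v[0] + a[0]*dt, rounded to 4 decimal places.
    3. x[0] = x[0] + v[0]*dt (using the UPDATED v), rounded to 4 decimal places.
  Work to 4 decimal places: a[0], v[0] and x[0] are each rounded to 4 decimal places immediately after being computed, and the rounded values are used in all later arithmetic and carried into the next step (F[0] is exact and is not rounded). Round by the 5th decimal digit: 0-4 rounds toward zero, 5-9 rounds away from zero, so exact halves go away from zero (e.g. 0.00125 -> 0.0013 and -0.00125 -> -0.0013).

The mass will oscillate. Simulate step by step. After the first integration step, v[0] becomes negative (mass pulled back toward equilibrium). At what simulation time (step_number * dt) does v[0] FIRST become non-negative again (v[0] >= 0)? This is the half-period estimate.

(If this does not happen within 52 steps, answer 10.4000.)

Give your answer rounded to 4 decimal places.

Step 0: x=[4.7000] v=[0.0000]
Step 1: x=[4.6371] v=[-0.3147]
Step 2: x=[4.5129] v=[-0.6208]
Step 3: x=[4.3309] v=[-0.9099]
Step 4: x=[4.0961] v=[-1.1741]
Step 5: x=[3.8149] v=[-1.4062]
Step 6: x=[3.4949] v=[-1.5998]
Step 7: x=[3.1450] v=[-1.7496]
Step 8: x=[2.7747] v=[-1.8515]
Step 9: x=[2.3941] v=[-1.9028]
Step 10: x=[2.0137] v=[-1.9020]
Step 11: x=[1.6439] v=[-1.8491]
Step 12: x=[1.2948] v=[-1.7456]
Step 13: x=[0.9759] v=[-1.5944]
Step 14: x=[0.6960] v=[-1.3995]
Step 15: x=[0.4627] v=[-1.1663]
Step 16: x=[0.2825] v=[-0.9012]
Step 17: x=[0.1602] v=[-0.6114]
Step 18: x=[0.0992] v=[-0.3049]
Step 19: x=[0.1012] v=[0.0099]
First v>=0 after going negative at step 19, time=3.8000

Answer: 3.8000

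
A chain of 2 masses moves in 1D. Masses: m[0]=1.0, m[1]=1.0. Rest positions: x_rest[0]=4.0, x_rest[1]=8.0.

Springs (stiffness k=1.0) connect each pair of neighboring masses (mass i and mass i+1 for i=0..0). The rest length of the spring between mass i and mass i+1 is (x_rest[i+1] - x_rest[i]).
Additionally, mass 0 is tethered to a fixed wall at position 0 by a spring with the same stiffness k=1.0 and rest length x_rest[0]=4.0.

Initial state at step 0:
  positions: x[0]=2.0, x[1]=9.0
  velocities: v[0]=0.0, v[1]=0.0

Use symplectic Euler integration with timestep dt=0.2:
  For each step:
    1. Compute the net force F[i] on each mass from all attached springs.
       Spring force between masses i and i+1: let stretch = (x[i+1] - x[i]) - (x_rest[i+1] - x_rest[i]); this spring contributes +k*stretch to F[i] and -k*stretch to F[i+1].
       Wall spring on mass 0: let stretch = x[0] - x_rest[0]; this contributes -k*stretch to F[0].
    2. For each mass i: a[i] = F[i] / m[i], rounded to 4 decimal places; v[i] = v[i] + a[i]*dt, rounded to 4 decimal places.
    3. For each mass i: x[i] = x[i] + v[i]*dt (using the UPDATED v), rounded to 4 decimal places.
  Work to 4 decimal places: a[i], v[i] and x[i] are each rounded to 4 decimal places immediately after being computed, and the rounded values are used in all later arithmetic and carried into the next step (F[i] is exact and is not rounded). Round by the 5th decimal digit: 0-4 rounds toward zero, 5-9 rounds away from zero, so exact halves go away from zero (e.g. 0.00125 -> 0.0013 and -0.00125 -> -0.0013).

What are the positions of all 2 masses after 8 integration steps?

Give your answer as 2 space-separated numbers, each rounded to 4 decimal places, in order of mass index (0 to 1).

Step 0: x=[2.0000 9.0000] v=[0.0000 0.0000]
Step 1: x=[2.2000 8.8800] v=[1.0000 -0.6000]
Step 2: x=[2.5792 8.6528] v=[1.8960 -1.1360]
Step 3: x=[3.0982 8.3427] v=[2.5949 -1.5507]
Step 4: x=[3.7030 7.9828] v=[3.0242 -1.7996]
Step 5: x=[4.3309 7.6117] v=[3.1396 -1.8556]
Step 6: x=[4.9168 7.2693] v=[2.9296 -1.7118]
Step 7: x=[5.4001 6.9928] v=[2.4167 -1.3823]
Step 8: x=[5.7311 6.8126] v=[1.6552 -0.9008]

Answer: 5.7311 6.8126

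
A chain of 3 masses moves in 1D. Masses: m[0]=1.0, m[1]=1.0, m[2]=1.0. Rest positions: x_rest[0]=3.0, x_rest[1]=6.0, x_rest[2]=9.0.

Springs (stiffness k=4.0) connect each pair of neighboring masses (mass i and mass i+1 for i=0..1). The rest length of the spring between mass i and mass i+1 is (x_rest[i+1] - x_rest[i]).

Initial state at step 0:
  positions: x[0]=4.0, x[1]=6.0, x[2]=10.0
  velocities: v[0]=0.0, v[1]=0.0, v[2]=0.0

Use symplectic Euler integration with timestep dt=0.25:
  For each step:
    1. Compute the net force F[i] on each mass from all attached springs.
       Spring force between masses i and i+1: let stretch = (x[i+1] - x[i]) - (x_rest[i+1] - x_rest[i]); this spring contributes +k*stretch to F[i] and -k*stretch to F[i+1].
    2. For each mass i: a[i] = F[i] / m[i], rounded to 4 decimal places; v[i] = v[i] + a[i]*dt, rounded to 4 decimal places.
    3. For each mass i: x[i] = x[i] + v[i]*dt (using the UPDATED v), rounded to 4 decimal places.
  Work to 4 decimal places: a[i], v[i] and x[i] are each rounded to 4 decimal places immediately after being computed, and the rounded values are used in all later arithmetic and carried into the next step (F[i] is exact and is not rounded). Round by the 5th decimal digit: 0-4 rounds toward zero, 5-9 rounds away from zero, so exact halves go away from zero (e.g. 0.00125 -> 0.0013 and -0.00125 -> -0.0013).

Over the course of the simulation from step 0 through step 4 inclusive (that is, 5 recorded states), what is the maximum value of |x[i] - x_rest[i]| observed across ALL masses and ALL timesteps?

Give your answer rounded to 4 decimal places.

Step 0: x=[4.0000 6.0000 10.0000] v=[0.0000 0.0000 0.0000]
Step 1: x=[3.7500 6.5000 9.7500] v=[-1.0000 2.0000 -1.0000]
Step 2: x=[3.4375 7.1250 9.4375] v=[-1.2500 2.5000 -1.2500]
Step 3: x=[3.2969 7.4063 9.2969] v=[-0.5625 1.1250 -0.5625]
Step 4: x=[3.4336 7.1329 9.4336] v=[0.5469 -1.0938 0.5469]
Max displacement = 1.4063

Answer: 1.4063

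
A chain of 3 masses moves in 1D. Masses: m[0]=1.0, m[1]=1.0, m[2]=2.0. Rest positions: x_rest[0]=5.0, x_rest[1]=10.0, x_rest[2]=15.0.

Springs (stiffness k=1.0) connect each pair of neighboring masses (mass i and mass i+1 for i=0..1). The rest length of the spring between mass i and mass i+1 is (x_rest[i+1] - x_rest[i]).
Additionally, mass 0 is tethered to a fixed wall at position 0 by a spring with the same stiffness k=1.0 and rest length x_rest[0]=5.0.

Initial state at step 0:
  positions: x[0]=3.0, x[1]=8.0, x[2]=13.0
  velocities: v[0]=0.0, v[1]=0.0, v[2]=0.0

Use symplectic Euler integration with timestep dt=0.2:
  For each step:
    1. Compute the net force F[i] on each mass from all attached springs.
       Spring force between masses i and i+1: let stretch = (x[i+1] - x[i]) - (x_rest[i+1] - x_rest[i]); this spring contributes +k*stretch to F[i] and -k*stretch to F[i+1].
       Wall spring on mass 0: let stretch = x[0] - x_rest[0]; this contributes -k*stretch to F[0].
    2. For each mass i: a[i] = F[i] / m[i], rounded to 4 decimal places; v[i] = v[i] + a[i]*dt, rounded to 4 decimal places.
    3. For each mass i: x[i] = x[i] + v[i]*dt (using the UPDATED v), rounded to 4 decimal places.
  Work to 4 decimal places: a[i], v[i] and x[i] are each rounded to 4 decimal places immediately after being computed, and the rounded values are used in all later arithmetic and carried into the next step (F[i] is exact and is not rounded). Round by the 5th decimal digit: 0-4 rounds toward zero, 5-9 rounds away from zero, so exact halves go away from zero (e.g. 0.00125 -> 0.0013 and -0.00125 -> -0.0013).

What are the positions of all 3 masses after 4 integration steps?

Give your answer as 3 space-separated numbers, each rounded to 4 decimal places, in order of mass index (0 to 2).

Answer: 3.7084 8.0445 13.0005

Derivation:
Step 0: x=[3.0000 8.0000 13.0000] v=[0.0000 0.0000 0.0000]
Step 1: x=[3.0800 8.0000 13.0000] v=[0.4000 0.0000 0.0000]
Step 2: x=[3.2336 8.0032 13.0000] v=[0.7680 0.0160 0.0000]
Step 3: x=[3.4486 8.0155 13.0001] v=[1.0752 0.0614 0.0003]
Step 4: x=[3.7084 8.0445 13.0005] v=[1.2989 0.1449 0.0018]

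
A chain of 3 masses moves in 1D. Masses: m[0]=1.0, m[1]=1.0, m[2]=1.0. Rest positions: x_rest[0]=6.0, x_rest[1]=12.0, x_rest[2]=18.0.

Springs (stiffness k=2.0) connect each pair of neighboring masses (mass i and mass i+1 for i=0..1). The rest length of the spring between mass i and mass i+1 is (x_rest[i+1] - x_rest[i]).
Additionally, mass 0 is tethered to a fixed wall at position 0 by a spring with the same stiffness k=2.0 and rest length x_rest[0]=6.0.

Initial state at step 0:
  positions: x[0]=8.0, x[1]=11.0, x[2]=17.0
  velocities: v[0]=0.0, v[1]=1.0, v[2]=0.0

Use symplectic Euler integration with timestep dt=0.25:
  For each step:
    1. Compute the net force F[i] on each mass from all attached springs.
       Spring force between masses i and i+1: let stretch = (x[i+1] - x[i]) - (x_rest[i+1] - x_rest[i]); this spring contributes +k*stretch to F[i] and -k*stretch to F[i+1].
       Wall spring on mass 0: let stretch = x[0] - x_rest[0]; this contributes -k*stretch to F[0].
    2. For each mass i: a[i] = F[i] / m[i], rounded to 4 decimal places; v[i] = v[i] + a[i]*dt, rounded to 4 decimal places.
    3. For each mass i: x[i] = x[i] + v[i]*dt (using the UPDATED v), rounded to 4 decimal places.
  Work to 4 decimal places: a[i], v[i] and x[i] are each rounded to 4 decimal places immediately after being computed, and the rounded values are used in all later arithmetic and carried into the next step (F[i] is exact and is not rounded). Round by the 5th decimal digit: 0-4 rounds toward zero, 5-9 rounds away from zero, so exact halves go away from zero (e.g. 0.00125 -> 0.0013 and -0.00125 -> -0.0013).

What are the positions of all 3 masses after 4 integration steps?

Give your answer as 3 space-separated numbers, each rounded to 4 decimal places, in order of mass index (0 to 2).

Answer: 4.5440 13.1668 17.7710

Derivation:
Step 0: x=[8.0000 11.0000 17.0000] v=[0.0000 1.0000 0.0000]
Step 1: x=[7.3750 11.6250 17.0000] v=[-2.5000 2.5000 0.0000]
Step 2: x=[6.3594 12.3906 17.0781] v=[-4.0625 3.0625 0.3125]
Step 3: x=[5.3028 12.9883 17.3203] v=[-4.2266 2.3907 0.9688]
Step 4: x=[4.5440 13.1668 17.7710] v=[-3.0353 0.7140 1.8028]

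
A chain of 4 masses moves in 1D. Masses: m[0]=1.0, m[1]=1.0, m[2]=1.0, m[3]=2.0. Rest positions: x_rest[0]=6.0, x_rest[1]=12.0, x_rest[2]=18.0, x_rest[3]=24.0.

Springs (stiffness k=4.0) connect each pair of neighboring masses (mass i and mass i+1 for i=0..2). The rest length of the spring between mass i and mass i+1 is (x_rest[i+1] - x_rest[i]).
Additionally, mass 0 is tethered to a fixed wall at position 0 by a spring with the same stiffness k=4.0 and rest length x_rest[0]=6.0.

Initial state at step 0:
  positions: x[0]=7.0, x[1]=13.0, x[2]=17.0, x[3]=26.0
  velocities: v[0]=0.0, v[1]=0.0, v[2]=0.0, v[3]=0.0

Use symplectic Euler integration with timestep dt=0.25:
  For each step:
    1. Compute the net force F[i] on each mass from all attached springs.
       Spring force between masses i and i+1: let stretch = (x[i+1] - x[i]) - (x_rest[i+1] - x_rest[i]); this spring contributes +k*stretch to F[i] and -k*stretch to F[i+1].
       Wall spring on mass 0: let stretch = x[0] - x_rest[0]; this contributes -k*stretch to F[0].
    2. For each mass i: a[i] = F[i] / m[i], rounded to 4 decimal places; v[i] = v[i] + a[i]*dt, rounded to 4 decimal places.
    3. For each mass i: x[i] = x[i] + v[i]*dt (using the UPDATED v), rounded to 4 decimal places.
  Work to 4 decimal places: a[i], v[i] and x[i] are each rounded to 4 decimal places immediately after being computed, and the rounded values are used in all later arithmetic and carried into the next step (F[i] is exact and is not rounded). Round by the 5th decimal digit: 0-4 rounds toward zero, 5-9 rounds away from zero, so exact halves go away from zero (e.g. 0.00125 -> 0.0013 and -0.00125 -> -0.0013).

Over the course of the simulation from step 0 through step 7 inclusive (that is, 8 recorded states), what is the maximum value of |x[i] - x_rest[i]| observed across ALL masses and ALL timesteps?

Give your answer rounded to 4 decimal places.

Step 0: x=[7.0000 13.0000 17.0000 26.0000] v=[0.0000 0.0000 0.0000 0.0000]
Step 1: x=[6.7500 12.5000 18.2500 25.6250] v=[-1.0000 -2.0000 5.0000 -1.5000]
Step 2: x=[6.2500 12.0000 19.9063 25.0781] v=[-2.0000 -2.0000 6.6250 -2.1875]
Step 3: x=[5.6250 12.0391 20.8789 24.6348] v=[-2.5000 0.1563 3.8905 -1.7734]
Step 4: x=[5.1973 12.6846 20.5806 24.4720] v=[-1.7109 2.5820 -1.1934 -0.6514]
Step 5: x=[5.3421 13.4323 19.2811 24.5727] v=[0.5791 2.9907 -5.1980 0.4029]
Step 6: x=[6.1739 13.6196 17.8423 24.7620] v=[3.3272 0.7493 -5.7552 0.7571]
Step 7: x=[7.3237 13.0012 17.0778 24.8363] v=[4.5990 -2.4737 -3.0582 0.2973]
Max displacement = 2.8789

Answer: 2.8789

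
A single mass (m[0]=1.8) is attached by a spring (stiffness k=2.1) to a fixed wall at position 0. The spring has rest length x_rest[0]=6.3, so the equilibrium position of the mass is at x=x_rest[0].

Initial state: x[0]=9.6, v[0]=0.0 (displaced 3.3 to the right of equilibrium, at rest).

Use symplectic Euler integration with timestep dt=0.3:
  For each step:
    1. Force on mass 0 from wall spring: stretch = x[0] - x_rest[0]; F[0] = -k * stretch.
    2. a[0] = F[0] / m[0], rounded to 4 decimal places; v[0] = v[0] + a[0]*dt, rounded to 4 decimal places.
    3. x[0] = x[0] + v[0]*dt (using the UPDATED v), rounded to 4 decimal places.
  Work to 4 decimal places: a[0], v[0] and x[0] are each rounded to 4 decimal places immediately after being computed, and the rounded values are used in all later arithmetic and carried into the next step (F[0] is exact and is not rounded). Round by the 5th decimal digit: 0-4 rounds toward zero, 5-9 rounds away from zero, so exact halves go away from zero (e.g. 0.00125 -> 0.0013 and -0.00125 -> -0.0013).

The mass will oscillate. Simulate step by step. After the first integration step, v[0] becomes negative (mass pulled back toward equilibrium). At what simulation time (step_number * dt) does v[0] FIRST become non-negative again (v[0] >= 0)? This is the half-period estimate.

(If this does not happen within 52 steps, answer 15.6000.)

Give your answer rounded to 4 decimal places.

Answer: 3.0000

Derivation:
Step 0: x=[9.6000] v=[0.0000]
Step 1: x=[9.2535] v=[-1.1550]
Step 2: x=[8.5969] v=[-2.1887]
Step 3: x=[7.6991] v=[-2.9926]
Step 4: x=[6.6544] v=[-3.4823]
Step 5: x=[5.5725] v=[-3.6064]
Step 6: x=[4.5670] v=[-3.3518]
Step 7: x=[3.7434] v=[-2.7453]
Step 8: x=[3.1883] v=[-1.8505]
Step 9: x=[2.9599] v=[-0.7614]
Step 10: x=[3.0822] v=[0.4076]
First v>=0 after going negative at step 10, time=3.0000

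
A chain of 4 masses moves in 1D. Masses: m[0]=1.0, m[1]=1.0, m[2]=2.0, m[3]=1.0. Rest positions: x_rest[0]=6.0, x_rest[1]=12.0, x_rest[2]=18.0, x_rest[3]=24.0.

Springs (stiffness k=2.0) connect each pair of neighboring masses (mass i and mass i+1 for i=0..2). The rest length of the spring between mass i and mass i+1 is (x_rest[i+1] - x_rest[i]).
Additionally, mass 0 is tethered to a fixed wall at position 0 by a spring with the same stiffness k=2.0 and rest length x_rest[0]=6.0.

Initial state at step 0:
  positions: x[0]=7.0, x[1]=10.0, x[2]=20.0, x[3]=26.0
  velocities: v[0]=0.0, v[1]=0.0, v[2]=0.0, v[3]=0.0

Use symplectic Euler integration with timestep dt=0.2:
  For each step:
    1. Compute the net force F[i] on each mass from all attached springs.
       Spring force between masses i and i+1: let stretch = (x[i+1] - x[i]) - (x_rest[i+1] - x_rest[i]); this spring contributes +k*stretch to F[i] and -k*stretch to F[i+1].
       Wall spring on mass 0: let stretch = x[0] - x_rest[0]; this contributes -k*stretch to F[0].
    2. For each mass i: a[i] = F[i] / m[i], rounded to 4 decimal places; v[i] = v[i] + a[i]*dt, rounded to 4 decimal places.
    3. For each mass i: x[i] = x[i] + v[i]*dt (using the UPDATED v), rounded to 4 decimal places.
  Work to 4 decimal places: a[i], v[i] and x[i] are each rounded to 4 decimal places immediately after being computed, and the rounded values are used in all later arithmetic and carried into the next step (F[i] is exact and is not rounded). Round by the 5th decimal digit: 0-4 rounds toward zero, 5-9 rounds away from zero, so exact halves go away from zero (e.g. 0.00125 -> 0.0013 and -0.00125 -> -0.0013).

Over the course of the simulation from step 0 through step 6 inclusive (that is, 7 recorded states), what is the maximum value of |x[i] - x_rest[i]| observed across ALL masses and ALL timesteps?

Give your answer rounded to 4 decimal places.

Answer: 3.0771

Derivation:
Step 0: x=[7.0000 10.0000 20.0000 26.0000] v=[0.0000 0.0000 0.0000 0.0000]
Step 1: x=[6.6800 10.5600 19.8400 26.0000] v=[-1.6000 2.8000 -0.8000 0.0000]
Step 2: x=[6.1360 11.5520 19.5552 25.9872] v=[-2.7200 4.9600 -1.4240 -0.0640]
Step 3: x=[5.5344 12.7510 19.2076 25.9398] v=[-3.0080 5.9949 -1.7382 -0.2368]
Step 4: x=[5.0674 13.8892 18.8710 25.8339] v=[-2.3351 5.6909 -1.6831 -0.5297]
Step 5: x=[4.9007 14.7202 18.6136 25.6509] v=[-0.8333 4.1549 -1.2869 -0.9149]
Step 6: x=[5.1275 15.0771 18.4820 25.3849] v=[1.1342 1.7845 -0.6581 -1.3298]
Max displacement = 3.0771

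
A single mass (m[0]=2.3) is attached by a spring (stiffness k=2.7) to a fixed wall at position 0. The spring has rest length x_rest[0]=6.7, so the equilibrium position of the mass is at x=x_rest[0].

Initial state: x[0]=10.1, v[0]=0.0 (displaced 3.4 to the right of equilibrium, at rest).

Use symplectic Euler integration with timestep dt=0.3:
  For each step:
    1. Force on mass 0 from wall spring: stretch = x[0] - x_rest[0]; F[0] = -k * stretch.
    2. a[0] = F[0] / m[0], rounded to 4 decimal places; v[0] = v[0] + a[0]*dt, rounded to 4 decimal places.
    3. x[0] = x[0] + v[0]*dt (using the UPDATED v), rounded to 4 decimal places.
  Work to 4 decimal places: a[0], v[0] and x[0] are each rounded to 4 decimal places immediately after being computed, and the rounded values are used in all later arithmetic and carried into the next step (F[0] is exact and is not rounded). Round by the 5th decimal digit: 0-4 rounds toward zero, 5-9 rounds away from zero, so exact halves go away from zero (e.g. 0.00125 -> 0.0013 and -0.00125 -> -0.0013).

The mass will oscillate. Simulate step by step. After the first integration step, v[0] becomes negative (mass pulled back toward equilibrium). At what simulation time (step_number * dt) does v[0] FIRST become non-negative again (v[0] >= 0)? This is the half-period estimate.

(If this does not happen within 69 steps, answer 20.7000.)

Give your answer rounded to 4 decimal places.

Answer: 3.0000

Derivation:
Step 0: x=[10.1000] v=[0.0000]
Step 1: x=[9.7408] v=[-1.1974]
Step 2: x=[9.0603] v=[-2.2683]
Step 3: x=[8.1305] v=[-3.0995]
Step 4: x=[7.0495] v=[-3.6033]
Step 5: x=[5.9316] v=[-3.7264]
Step 6: x=[4.8949] v=[-3.4558]
Step 7: x=[4.0489] v=[-2.8201]
Step 8: x=[3.4830] v=[-1.8864]
Step 9: x=[3.2570] v=[-0.7535]
Step 10: x=[3.3947] v=[0.4590]
First v>=0 after going negative at step 10, time=3.0000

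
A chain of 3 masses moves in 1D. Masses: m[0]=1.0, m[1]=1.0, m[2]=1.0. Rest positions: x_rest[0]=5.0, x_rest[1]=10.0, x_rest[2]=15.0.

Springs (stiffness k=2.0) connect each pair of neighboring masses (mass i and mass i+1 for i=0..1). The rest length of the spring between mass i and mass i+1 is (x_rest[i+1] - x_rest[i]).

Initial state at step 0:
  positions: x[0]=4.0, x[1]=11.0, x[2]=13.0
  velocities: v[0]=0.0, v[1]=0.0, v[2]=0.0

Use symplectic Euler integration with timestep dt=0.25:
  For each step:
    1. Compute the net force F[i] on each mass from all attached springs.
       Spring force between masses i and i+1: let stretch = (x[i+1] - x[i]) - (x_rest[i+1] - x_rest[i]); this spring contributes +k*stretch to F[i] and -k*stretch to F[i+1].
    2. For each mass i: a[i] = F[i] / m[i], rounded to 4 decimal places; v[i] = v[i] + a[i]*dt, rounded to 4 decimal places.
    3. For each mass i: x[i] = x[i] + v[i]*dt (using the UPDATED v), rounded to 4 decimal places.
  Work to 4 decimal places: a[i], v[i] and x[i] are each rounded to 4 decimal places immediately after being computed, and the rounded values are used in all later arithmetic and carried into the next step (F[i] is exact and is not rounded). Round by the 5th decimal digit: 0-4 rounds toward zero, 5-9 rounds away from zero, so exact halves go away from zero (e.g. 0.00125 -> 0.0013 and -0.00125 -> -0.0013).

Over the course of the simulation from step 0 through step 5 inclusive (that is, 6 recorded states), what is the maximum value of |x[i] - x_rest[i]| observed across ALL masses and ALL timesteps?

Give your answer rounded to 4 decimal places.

Step 0: x=[4.0000 11.0000 13.0000] v=[0.0000 0.0000 0.0000]
Step 1: x=[4.2500 10.3750 13.3750] v=[1.0000 -2.5000 1.5000]
Step 2: x=[4.6406 9.3594 14.0000] v=[1.5625 -4.0625 2.5000]
Step 3: x=[4.9961 8.3340 14.6699] v=[1.4219 -4.1016 2.6797]
Step 4: x=[5.1438 7.6834 15.1729] v=[0.5909 -2.6026 2.0118]
Step 5: x=[4.9840 7.6515 15.3647] v=[-0.6393 -0.1277 0.7671]
Max displacement = 2.3485

Answer: 2.3485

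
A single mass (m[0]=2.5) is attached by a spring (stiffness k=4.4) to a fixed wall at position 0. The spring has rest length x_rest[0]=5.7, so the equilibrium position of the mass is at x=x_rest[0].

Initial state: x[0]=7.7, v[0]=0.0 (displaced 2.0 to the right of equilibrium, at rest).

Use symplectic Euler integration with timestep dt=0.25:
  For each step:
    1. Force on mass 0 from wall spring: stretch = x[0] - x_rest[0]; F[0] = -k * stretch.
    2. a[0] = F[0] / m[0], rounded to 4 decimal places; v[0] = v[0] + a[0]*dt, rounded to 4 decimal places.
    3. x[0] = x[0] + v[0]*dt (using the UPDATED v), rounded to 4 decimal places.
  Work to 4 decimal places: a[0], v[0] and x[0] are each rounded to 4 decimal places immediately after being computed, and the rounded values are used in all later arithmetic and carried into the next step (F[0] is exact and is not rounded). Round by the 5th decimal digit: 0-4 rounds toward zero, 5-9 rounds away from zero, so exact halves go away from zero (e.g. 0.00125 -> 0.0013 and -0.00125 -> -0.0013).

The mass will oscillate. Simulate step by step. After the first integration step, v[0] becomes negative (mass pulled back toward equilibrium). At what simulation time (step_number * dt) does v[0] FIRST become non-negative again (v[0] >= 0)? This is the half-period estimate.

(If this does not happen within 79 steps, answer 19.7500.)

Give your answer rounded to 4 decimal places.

Step 0: x=[7.7000] v=[0.0000]
Step 1: x=[7.4800] v=[-0.8800]
Step 2: x=[7.0642] v=[-1.6632]
Step 3: x=[6.4983] v=[-2.2635]
Step 4: x=[5.8446] v=[-2.6148]
Step 5: x=[5.1750] v=[-2.6784]
Step 6: x=[4.5632] v=[-2.4474]
Step 7: x=[4.0764] v=[-1.9472]
Step 8: x=[3.7682] v=[-1.2328]
Step 9: x=[3.6725] v=[-0.3828]
Step 10: x=[3.7998] v=[0.5093]
First v>=0 after going negative at step 10, time=2.5000

Answer: 2.5000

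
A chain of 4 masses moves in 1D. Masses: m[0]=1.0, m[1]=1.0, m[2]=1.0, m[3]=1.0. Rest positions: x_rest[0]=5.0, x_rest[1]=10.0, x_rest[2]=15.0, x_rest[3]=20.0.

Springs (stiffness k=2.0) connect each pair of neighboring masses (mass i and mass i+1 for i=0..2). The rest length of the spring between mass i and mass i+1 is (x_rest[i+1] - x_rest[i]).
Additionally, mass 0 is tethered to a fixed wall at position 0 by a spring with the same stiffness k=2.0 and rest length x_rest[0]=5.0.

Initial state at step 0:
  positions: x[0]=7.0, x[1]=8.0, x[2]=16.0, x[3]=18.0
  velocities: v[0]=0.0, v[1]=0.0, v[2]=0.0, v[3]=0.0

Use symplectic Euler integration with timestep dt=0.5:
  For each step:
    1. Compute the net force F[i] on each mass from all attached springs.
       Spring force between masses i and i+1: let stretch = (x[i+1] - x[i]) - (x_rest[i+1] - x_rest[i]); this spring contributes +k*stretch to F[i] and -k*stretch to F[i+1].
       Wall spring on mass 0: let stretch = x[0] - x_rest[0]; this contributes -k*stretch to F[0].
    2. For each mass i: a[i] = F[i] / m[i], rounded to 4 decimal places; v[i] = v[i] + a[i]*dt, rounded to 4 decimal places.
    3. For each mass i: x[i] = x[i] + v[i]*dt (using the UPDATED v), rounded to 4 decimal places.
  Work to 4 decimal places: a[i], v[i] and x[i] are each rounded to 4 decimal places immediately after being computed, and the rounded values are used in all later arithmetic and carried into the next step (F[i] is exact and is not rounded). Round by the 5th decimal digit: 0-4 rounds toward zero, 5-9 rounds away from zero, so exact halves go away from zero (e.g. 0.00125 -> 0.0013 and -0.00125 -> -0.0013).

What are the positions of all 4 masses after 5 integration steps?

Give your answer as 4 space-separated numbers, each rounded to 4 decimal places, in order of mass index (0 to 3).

Answer: 4.4688 9.7188 14.2813 20.6250

Derivation:
Step 0: x=[7.0000 8.0000 16.0000 18.0000] v=[0.0000 0.0000 0.0000 0.0000]
Step 1: x=[4.0000 11.5000 13.0000 19.5000] v=[-6.0000 7.0000 -6.0000 3.0000]
Step 2: x=[2.7500 12.0000 12.5000 20.2500] v=[-2.5000 1.0000 -1.0000 1.5000]
Step 3: x=[4.7500 8.1250 15.6250 19.6250] v=[4.0000 -7.7500 6.2500 -1.2500]
Step 4: x=[6.0625 6.3125 17.0000 19.5000] v=[2.6250 -3.6250 2.7500 -0.2500]
Step 5: x=[4.4688 9.7188 14.2813 20.6250] v=[-3.1875 6.8125 -5.4375 2.2500]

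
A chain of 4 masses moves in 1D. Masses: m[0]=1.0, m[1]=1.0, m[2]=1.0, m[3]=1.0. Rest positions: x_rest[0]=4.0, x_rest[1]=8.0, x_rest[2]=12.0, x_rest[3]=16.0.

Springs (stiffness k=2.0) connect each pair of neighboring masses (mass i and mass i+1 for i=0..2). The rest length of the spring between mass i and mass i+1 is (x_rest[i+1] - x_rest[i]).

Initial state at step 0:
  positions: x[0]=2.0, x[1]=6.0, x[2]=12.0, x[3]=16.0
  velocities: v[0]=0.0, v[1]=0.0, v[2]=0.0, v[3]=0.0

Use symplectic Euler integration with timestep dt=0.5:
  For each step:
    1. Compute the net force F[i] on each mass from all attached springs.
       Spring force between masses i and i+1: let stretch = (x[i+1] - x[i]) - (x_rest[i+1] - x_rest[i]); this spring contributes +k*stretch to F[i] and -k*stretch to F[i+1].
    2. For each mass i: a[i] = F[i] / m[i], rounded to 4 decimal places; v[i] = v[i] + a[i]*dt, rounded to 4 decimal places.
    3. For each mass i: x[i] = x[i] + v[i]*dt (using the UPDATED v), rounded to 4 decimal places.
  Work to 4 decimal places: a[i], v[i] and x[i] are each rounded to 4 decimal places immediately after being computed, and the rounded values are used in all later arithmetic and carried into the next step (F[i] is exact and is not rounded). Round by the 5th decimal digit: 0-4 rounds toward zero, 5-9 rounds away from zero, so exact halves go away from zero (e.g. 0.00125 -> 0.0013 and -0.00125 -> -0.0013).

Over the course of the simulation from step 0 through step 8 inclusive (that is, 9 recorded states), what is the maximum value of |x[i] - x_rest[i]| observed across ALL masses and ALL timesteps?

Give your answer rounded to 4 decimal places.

Step 0: x=[2.0000 6.0000 12.0000 16.0000] v=[0.0000 0.0000 0.0000 0.0000]
Step 1: x=[2.0000 7.0000 11.0000 16.0000] v=[0.0000 2.0000 -2.0000 0.0000]
Step 2: x=[2.5000 7.5000 10.5000 15.5000] v=[1.0000 1.0000 -1.0000 -1.0000]
Step 3: x=[3.5000 7.0000 11.0000 14.5000] v=[2.0000 -1.0000 1.0000 -2.0000]
Step 4: x=[4.2500 6.7500 11.2500 13.7500] v=[1.5000 -0.5000 0.5000 -1.5000]
Step 5: x=[4.2500 7.5000 10.5000 13.7500] v=[0.0000 1.5000 -1.5000 0.0000]
Step 6: x=[3.8750 8.1250 9.8750 14.1250] v=[-0.7500 1.2500 -1.2500 0.7500]
Step 7: x=[3.6250 7.5000 10.5000 14.3750] v=[-0.5000 -1.2500 1.2500 0.5000]
Step 8: x=[3.3125 6.4375 11.5625 14.6875] v=[-0.6250 -2.1250 2.1250 0.6250]
Max displacement = 2.2500

Answer: 2.2500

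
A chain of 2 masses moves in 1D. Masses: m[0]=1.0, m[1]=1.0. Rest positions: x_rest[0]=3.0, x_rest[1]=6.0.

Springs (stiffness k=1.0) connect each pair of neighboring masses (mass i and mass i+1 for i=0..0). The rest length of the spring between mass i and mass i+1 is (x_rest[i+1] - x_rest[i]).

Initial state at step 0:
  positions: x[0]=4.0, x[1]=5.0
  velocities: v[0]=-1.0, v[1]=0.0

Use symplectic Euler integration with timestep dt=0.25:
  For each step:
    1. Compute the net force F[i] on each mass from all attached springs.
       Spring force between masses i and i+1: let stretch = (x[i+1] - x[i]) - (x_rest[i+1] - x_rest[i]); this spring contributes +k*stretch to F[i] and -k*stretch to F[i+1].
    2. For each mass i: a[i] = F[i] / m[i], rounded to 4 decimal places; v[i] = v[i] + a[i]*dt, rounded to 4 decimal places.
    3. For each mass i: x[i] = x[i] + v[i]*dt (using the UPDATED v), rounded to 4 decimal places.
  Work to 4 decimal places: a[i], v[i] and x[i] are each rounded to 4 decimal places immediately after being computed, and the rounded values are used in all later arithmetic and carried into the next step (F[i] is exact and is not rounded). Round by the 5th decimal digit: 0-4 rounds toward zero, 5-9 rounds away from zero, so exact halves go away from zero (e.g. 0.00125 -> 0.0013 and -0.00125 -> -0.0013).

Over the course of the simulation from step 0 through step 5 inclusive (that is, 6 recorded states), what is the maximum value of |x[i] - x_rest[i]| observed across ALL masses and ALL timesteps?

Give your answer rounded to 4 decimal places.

Step 0: x=[4.0000 5.0000] v=[-1.0000 0.0000]
Step 1: x=[3.6250 5.1250] v=[-1.5000 0.5000]
Step 2: x=[3.1563 5.3438] v=[-1.8750 0.8750]
Step 3: x=[2.6368 5.6133] v=[-2.0781 1.0781]
Step 4: x=[2.1158 5.8843] v=[-2.0840 1.0840]
Step 5: x=[1.6428 6.1073] v=[-1.8919 0.8919]
Max displacement = 1.3572

Answer: 1.3572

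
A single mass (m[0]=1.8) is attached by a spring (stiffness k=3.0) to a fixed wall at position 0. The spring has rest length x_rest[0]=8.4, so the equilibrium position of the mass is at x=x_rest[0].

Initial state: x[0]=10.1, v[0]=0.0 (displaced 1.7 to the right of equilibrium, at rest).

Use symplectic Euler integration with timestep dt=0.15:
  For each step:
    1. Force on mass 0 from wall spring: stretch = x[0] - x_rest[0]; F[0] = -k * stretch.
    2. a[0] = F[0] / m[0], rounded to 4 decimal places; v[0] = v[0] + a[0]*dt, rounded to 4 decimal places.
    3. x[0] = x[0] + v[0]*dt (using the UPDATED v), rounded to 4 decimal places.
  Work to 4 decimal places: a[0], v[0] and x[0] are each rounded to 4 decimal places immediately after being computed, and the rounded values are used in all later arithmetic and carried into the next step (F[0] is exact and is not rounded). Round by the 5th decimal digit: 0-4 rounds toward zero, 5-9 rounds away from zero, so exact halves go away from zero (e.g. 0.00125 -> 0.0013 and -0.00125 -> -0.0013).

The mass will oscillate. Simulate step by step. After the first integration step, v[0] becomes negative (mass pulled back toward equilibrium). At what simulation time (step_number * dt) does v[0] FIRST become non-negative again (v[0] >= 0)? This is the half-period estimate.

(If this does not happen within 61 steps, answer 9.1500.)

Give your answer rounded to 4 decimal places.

Answer: 2.5500

Derivation:
Step 0: x=[10.1000] v=[0.0000]
Step 1: x=[10.0363] v=[-0.4250]
Step 2: x=[9.9112] v=[-0.8341]
Step 3: x=[9.7294] v=[-1.2119]
Step 4: x=[9.4978] v=[-1.5443]
Step 5: x=[9.2250] v=[-1.8188]
Step 6: x=[8.9212] v=[-2.0251]
Step 7: x=[8.5979] v=[-2.1554]
Step 8: x=[8.2672] v=[-2.2049]
Step 9: x=[7.9414] v=[-2.1717]
Step 10: x=[7.6328] v=[-2.0571]
Step 11: x=[7.3530] v=[-1.8653]
Step 12: x=[7.1125] v=[-1.6036]
Step 13: x=[6.9202] v=[-1.2817]
Step 14: x=[6.7834] v=[-0.9118]
Step 15: x=[6.7072] v=[-0.5077]
Step 16: x=[6.6945] v=[-0.0845]
Step 17: x=[6.7458] v=[0.3419]
First v>=0 after going negative at step 17, time=2.5500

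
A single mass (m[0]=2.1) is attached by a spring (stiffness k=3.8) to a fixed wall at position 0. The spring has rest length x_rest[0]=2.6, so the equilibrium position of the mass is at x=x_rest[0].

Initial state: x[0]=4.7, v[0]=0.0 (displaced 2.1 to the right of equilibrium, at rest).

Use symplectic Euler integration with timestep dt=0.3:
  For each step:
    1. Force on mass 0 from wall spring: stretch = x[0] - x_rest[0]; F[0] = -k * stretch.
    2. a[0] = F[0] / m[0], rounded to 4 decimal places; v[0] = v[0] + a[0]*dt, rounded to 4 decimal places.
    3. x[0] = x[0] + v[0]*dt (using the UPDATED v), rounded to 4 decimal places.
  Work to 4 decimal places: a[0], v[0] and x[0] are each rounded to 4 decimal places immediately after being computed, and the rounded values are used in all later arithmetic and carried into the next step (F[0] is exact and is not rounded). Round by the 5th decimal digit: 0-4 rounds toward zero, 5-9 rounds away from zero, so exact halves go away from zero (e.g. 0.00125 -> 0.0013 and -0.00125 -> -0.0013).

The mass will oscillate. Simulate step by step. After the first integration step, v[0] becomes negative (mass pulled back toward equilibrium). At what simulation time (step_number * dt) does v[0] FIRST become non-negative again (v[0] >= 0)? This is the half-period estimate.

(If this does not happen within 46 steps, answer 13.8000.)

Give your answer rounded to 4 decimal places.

Step 0: x=[4.7000] v=[0.0000]
Step 1: x=[4.3580] v=[-1.1400]
Step 2: x=[3.7297] v=[-2.0943]
Step 3: x=[2.9174] v=[-2.7076]
Step 4: x=[2.0534] v=[-2.8799]
Step 5: x=[1.2784] v=[-2.5832]
Step 6: x=[0.7187] v=[-1.8658]
Step 7: x=[0.4654] v=[-0.8445]
Step 8: x=[0.5597] v=[0.3143]
First v>=0 after going negative at step 8, time=2.4000

Answer: 2.4000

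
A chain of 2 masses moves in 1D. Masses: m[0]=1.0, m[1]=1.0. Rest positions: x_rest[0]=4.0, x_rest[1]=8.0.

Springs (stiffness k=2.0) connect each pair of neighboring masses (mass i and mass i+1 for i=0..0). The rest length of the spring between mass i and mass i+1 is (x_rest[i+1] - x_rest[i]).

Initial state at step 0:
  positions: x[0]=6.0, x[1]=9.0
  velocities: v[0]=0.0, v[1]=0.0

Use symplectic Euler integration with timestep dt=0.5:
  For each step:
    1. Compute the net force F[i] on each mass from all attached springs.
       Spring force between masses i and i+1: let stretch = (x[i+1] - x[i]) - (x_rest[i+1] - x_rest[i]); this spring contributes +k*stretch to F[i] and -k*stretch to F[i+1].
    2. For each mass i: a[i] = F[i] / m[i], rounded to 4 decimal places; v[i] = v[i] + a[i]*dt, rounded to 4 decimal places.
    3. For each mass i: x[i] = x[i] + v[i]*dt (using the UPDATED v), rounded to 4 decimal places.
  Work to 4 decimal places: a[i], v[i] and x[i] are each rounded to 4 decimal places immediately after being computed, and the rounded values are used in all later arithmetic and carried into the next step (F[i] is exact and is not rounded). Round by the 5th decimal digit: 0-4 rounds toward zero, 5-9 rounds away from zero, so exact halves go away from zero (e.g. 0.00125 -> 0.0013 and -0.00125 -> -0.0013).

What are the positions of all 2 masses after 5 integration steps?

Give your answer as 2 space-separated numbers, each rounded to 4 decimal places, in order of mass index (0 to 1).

Answer: 6.0000 9.0000

Derivation:
Step 0: x=[6.0000 9.0000] v=[0.0000 0.0000]
Step 1: x=[5.5000 9.5000] v=[-1.0000 1.0000]
Step 2: x=[5.0000 10.0000] v=[-1.0000 1.0000]
Step 3: x=[5.0000 10.0000] v=[0.0000 0.0000]
Step 4: x=[5.5000 9.5000] v=[1.0000 -1.0000]
Step 5: x=[6.0000 9.0000] v=[1.0000 -1.0000]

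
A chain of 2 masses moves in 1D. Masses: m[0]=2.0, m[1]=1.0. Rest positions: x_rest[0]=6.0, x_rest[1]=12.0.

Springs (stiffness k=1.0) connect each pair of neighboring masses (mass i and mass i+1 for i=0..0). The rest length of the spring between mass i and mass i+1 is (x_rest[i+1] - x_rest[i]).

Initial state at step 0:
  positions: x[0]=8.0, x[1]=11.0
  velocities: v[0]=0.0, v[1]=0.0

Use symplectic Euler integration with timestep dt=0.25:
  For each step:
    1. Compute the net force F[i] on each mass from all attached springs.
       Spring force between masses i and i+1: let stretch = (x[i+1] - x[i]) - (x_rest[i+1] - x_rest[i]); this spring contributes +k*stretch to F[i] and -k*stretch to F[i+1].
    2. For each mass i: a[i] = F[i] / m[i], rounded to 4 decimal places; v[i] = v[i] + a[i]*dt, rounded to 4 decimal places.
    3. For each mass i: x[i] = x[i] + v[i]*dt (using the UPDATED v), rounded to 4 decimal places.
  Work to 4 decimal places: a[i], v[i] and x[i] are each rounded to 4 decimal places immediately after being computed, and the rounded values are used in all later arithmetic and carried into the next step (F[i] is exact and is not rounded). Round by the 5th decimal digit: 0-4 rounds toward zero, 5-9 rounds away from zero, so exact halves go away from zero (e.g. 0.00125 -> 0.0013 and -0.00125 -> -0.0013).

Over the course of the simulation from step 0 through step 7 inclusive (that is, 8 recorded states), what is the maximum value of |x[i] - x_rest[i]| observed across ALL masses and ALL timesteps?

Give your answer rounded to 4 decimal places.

Step 0: x=[8.0000 11.0000] v=[0.0000 0.0000]
Step 1: x=[7.9063 11.1875] v=[-0.3750 0.7500]
Step 2: x=[7.7276 11.5449] v=[-0.7149 1.4297]
Step 3: x=[7.4807 12.0388] v=[-0.9878 1.9754]
Step 4: x=[7.1887 12.6228] v=[-1.1681 2.3359]
Step 5: x=[6.8790 13.2422] v=[-1.2389 2.4774]
Step 6: x=[6.5806 13.8389] v=[-1.1935 2.3866]
Step 7: x=[6.3216 14.3569] v=[-1.0362 2.0720]
Max displacement = 2.3569

Answer: 2.3569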